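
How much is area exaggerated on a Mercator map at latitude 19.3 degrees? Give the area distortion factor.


area_distortion = 1/cos^2(19.3) = 1.123

1.123


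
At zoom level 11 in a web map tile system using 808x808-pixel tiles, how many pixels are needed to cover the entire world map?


tiles per axis = 2^11 = 2048
total tiles = 2048^2 = 4194304
pixels per axis = 2048 * 808 = 1654784
total pixels = 1654784^2 = 2738310086656

2738310086656 pixels


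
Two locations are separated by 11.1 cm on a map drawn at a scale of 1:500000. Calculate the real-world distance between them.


ground = 11.1 cm * 500000 / 100 = 55500.0 m = 55.5 km

55.5 km


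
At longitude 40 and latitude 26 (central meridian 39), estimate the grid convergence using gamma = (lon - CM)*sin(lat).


gamma = (40 - 39) * sin(26) = 1 * 0.438371 = 0.438 degrees

0.438 degrees


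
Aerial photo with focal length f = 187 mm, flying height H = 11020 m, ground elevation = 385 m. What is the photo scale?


scale = f / (H - h) = 187 mm / 10635 m = 187 / 10635000 = 1:56872

1:56872


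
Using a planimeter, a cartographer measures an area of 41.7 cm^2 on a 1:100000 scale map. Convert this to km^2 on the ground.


ground_area = 41.7 * (100000/100)^2 = 41700000.0 m^2 = 41.7 km^2

41.7 km^2


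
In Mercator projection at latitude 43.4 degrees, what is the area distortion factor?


area_distortion = 1/cos^2(43.4) = 1.894

1.894


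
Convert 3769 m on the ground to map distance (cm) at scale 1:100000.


map_cm = 3769 * 100 / 100000 = 3.769 cm ≈ 3.77 cm

3.77 cm


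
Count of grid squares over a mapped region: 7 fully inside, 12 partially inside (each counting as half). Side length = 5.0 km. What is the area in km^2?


effective squares = 7 + 12 * 0.5 = 13.0
area = 13.0 * 25.0 = 325.0 km^2

325.0 km^2


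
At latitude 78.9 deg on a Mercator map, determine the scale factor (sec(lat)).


SF = 1 / cos(78.9) = 1 / 0.192522 = 5.194

5.194


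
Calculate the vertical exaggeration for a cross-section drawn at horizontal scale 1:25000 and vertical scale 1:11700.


VE = horizontal_scale / vertical_scale = 25000 / 11700 ≈ 2.1

2.1x


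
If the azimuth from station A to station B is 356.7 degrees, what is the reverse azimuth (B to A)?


back azimuth = (356.7 + 180) mod 360 = 176.7 degrees

176.7 degrees


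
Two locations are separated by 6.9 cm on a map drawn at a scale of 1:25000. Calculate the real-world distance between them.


ground = 6.9 cm * 25000 / 100 = 1725.0 m = 1.725 km

1.725 km


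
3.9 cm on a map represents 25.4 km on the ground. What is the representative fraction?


ground = 25.4 km = 2540000 cm; RF denominator = ground / map = 2540000 / 3.9 ≈ 651282; RF = 1:651282

1:651282


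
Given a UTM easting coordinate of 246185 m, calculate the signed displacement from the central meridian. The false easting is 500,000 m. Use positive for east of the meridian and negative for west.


displacement = 246185 - 500000 = -253815 m

-253815 m


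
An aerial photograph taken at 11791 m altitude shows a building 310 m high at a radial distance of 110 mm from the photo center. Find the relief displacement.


d = h * r / H = 310 * 110 / 11791 = 2.89 mm

2.89 mm


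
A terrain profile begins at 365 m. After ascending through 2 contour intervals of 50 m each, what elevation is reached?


elevation = 365 + 2 * 50 = 465 m

465 m


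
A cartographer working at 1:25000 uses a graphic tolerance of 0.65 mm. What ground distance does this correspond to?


ground = 0.65 mm * 25000 / 1000 = 16.25 m

16.25 m


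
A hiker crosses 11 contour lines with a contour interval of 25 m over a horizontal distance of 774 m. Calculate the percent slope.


elevation change = 11 * 25 = 275 m
slope = 275 / 774 * 100 = 35.5%

35.5%


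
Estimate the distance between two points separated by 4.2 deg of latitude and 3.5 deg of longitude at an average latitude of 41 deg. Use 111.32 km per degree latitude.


dlat_km = 4.2 * 111.32 = 467.544
dlon_km = 3.5 * 111.32 * cos(41) ≈ 294.05
dist = sqrt(467.544^2 + 294.05^2) ≈ 552.3 km

552.3 km


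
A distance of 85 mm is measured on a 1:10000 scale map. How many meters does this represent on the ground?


ground = 85 mm * 10000 / 1000 = 850.0 m

850.0 m


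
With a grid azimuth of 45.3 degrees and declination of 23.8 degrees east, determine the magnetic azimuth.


magnetic azimuth = grid azimuth - declination (east +ve)
mag_az = 45.3 - 23.8 = 21.5 degrees

21.5 degrees


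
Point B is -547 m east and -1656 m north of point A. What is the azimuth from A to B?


az = atan2(-547, -1656) = -161.7 deg
adjusted to 0-360: 198.3 degrees

198.3 degrees


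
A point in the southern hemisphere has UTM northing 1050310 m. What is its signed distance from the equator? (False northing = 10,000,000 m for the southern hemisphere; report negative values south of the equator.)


For southern: actual = 1050310 - 10000000 = -8949690 m

-8949690 m


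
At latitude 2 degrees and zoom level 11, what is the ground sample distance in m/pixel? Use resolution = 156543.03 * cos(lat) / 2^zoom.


res = 156543.03 * cos(2) / 2^11 = 156543.03 * 0.99939083 / 2048 = 76.39 m/pixel

76.39 m/pixel


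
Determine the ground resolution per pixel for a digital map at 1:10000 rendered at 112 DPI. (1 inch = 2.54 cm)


pixel_cm = 2.54 / 112 ≈ 0.022679 cm
ground = pixel_cm * 10000 / 100 = 2.54 * 10000 / (112 * 100) = 25400 / 11200 ≈ 2.27 m

2.27 m


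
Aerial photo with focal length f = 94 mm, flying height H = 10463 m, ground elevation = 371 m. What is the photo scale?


scale = f / (H - h) = 94 mm / 10092 m = 94 / 10092000 = 1:107362

1:107362


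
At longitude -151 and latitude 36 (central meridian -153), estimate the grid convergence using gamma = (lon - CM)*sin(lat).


gamma = (-151 - -153) * sin(36) = 2 * 0.587785 = 1.176 degrees

1.176 degrees


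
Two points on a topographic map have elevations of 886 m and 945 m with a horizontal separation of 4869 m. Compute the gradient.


gradient = (945 - 886) / 4869 = 59 / 4869 = 0.0121

0.0121


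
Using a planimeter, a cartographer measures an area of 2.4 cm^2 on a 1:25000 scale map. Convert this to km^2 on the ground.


ground_area = 2.4 * (25000/100)^2 = 150000.0 m^2 = 0.15 km^2

0.15 km^2


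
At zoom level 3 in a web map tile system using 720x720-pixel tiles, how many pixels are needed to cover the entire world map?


tiles per axis = 2^3 = 8
total tiles = 8^2 = 64
pixels per axis = 8 * 720 = 5760
total pixels = 5760^2 = 33177600

33177600 pixels


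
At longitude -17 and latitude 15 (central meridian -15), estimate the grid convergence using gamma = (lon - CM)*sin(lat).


gamma = (-17 - -15) * sin(15) = -2 * 0.258819 = -0.518 degrees

-0.518 degrees


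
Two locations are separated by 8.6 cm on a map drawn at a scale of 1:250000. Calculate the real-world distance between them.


ground = 8.6 cm * 250000 / 100 = 21500.0 m = 21.5 km

21.5 km


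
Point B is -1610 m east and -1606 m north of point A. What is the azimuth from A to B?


az = atan2(-1610, -1606) = -134.9 deg
adjusted to 0-360: 225.1 degrees

225.1 degrees


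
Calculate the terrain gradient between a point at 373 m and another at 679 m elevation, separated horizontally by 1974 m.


gradient = (679 - 373) / 1974 = 306 / 1974 = 0.155

0.155


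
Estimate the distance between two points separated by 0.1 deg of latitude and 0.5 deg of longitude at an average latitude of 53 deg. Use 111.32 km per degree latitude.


dlat_km = 0.1 * 111.32 = 11.132
dlon_km = 0.5 * 111.32 * cos(53) ≈ 33.497
dist = sqrt(11.132^2 + 33.497^2) ≈ 35.3 km

35.3 km


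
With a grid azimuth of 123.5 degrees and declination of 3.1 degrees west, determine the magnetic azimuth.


magnetic azimuth = grid azimuth - declination (east +ve)
mag_az = 123.5 - -3.1 = 126.6 degrees

126.6 degrees


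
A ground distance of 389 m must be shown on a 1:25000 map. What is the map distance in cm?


map_cm = 389 * 100 / 25000 = 1.556 cm ≈ 1.56 cm

1.56 cm


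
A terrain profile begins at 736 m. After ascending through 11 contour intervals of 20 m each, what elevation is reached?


elevation = 736 + 11 * 20 = 956 m

956 m


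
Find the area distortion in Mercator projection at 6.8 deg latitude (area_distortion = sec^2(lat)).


area_distortion = 1/cos^2(6.8) = 1.014

1.014


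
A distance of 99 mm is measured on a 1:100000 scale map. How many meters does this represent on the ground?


ground = 99 mm * 100000 / 1000 = 9900.0 m

9900.0 m


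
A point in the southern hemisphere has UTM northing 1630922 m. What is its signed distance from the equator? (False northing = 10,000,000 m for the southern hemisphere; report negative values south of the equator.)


For southern: actual = 1630922 - 10000000 = -8369078 m

-8369078 m


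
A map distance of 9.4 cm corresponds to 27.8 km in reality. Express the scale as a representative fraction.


ground = 27.8 km = 2780000 cm; RF denominator = ground / map = 2780000 / 9.4 ≈ 295745; RF = 1:295745

1:295745


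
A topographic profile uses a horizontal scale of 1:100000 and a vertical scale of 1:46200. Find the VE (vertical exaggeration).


VE = horizontal_scale / vertical_scale = 100000 / 46200 ≈ 2.2

2.2x


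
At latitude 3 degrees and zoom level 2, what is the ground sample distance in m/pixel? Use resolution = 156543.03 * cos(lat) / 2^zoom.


res = 156543.03 * cos(3) / 2^2 = 156543.03 * 0.99862953 / 4 = 39082.12 m/pixel

39082.12 m/pixel


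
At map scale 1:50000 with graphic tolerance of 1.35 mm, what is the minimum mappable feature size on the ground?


ground = 1.35 mm * 50000 / 1000 = 67.5 m

67.5 m


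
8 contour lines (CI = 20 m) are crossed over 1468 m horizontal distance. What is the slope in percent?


elevation change = 8 * 20 = 160 m
slope = 160 / 1468 * 100 = 10.9%

10.9%


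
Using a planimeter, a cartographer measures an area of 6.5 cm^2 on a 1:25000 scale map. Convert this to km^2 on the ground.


ground_area = 6.5 * (25000/100)^2 = 406250.0 m^2 = 0.40625 km^2 ≈ 0.406 km^2

0.406 km^2


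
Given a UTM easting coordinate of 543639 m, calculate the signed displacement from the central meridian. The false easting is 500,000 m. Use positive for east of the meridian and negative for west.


displacement = 543639 - 500000 = 43639 m

43639 m


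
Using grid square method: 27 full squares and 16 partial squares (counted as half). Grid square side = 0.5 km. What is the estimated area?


effective squares = 27 + 16 * 0.5 = 35.0
area = 35.0 * 0.25 = 8.75 km^2

8.75 km^2


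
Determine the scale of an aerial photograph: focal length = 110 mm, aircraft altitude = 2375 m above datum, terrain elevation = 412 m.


scale = f / (H - h) = 110 mm / 1963 m = 110 / 1963000 = 1:17845

1:17845


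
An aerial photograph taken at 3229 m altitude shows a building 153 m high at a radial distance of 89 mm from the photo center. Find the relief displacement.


d = h * r / H = 153 * 89 / 3229 = 4.22 mm

4.22 mm


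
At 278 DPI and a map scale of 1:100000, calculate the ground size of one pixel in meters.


pixel_cm = 2.54 / 278 ≈ 0.009137 cm
ground = pixel_cm * 100000 / 100 = 2.54 * 100000 / (278 * 100) = 254000 / 27800 ≈ 9.14 m

9.14 m


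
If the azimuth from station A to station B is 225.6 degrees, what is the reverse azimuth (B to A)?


back azimuth = (225.6 + 180) mod 360 = 45.6 degrees

45.6 degrees


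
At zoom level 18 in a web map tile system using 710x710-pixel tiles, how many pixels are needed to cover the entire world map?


tiles per axis = 2^18 = 262144
total tiles = 262144^2 = 68719476736
pixels per axis = 262144 * 710 = 186122240
total pixels = 186122240^2 = 34641488222617600

34641488222617600 pixels


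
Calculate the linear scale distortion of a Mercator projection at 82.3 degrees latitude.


SF = 1 / cos(82.3) = 1 / 0.133986 = 7.463

7.463


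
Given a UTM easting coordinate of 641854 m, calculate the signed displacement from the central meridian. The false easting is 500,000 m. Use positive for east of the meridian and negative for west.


displacement = 641854 - 500000 = 141854 m

141854 m


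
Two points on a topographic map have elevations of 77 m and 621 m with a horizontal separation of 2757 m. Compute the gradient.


gradient = (621 - 77) / 2757 = 544 / 2757 = 0.1973

0.1973


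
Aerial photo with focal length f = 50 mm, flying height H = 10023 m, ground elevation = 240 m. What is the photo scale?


scale = f / (H - h) = 50 mm / 9783 m = 50 / 9783000 = 1:195660

1:195660


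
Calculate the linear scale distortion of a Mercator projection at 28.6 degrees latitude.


SF = 1 / cos(28.6) = 1 / 0.877983 = 1.139

1.139


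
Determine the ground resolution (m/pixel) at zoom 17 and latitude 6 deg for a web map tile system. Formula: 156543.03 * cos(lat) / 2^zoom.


res = 156543.03 * cos(6) / 2^17 = 156543.03 * 0.9945219 / 131072 = 1.19 m/pixel

1.19 m/pixel


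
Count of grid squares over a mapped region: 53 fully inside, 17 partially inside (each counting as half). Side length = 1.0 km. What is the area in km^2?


effective squares = 53 + 17 * 0.5 = 61.5
area = 61.5 * 1.0 = 61.5 km^2

61.5 km^2


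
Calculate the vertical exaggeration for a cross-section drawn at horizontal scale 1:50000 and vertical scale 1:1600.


VE = horizontal_scale / vertical_scale = 50000 / 1600 = 31.25

31.25x


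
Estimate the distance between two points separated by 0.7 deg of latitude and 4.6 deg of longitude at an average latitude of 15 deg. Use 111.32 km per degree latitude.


dlat_km = 0.7 * 111.32 = 77.924
dlon_km = 4.6 * 111.32 * cos(15) ≈ 494.624
dist = sqrt(77.924^2 + 494.624^2) ≈ 500.7 km

500.7 km


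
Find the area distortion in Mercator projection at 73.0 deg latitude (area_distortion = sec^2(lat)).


area_distortion = 1/cos^2(73.0) = 11.698

11.698


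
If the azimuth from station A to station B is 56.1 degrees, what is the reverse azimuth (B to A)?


back azimuth = (56.1 + 180) mod 360 = 236.1 degrees

236.1 degrees


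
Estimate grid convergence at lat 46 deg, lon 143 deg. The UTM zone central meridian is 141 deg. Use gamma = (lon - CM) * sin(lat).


gamma = (143 - 141) * sin(46) = 2 * 0.71934 = 1.439 degrees

1.439 degrees


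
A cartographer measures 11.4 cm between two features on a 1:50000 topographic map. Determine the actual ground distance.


ground = 11.4 cm * 50000 / 100 = 5700.0 m = 5.7 km

5.7 km


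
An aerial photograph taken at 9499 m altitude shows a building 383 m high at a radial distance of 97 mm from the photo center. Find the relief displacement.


d = h * r / H = 383 * 97 / 9499 = 3.91 mm

3.91 mm


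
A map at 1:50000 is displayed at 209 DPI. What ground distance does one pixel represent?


pixel_cm = 2.54 / 209 ≈ 0.012153 cm
ground = pixel_cm * 50000 / 100 = 2.54 * 50000 / (209 * 100) = 127000 / 20900 ≈ 6.08 m

6.08 m


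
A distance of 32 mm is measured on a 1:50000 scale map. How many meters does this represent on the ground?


ground = 32 mm * 50000 / 1000 = 1600.0 m

1600.0 m


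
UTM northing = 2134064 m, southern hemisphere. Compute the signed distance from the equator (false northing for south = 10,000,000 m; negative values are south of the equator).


For southern: actual = 2134064 - 10000000 = -7865936 m

-7865936 m


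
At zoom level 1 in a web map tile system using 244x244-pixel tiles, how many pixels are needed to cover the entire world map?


tiles per axis = 2^1 = 2
total tiles = 2^2 = 4
pixels per axis = 2 * 244 = 488
total pixels = 488^2 = 238144

238144 pixels


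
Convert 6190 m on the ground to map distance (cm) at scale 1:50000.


map_cm = 6190 * 100 / 50000 = 12.38 cm

12.38 cm


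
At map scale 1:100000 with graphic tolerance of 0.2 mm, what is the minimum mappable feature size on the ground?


ground = 0.2 mm * 100000 / 1000 = 20.0 m

20.0 m


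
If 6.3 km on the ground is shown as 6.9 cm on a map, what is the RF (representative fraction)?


ground = 6.3 km = 630000 cm; RF denominator = ground / map = 630000 / 6.9 ≈ 91304; RF = 1:91304

1:91304


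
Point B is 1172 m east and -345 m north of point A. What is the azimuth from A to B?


az = atan2(1172, -345) = 106.4 deg
adjusted to 0-360: 106.4 degrees

106.4 degrees


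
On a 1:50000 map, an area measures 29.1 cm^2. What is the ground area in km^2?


ground_area = 29.1 * (50000/100)^2 = 7275000.0 m^2 = 7.275 km^2

7.275 km^2


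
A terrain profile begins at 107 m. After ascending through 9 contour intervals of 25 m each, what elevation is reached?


elevation = 107 + 9 * 25 = 332 m

332 m


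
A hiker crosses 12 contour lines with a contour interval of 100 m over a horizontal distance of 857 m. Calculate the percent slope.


elevation change = 12 * 100 = 1200 m
slope = 1200 / 857 * 100 = 140.0%

140.0%


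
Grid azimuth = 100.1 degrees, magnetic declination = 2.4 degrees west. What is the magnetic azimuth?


magnetic azimuth = grid azimuth - declination (east +ve)
mag_az = 100.1 - -2.4 = 102.5 degrees

102.5 degrees


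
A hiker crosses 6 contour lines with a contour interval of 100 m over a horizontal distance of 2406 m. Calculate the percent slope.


elevation change = 6 * 100 = 600 m
slope = 600 / 2406 * 100 = 24.9%

24.9%


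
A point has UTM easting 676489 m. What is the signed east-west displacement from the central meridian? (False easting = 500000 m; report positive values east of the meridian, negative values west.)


displacement = 676489 - 500000 = 176489 m

176489 m


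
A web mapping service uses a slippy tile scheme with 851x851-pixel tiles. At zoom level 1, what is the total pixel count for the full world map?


tiles per axis = 2^1 = 2
total tiles = 2^2 = 4
pixels per axis = 2 * 851 = 1702
total pixels = 1702^2 = 2896804

2896804 pixels


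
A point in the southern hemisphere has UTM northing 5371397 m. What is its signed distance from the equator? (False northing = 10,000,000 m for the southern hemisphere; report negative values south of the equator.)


For southern: actual = 5371397 - 10000000 = -4628603 m

-4628603 m


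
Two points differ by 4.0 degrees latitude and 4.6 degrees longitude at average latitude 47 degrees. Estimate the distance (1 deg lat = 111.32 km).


dlat_km = 4.0 * 111.32 = 445.28
dlon_km = 4.6 * 111.32 * cos(47) ≈ 349.232
dist = sqrt(445.28^2 + 349.232^2) ≈ 565.9 km

565.9 km


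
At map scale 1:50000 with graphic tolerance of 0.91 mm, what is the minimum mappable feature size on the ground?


ground = 0.91 mm * 50000 / 1000 = 45.5 m

45.5 m


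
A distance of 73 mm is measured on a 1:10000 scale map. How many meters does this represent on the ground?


ground = 73 mm * 10000 / 1000 = 730.0 m

730.0 m


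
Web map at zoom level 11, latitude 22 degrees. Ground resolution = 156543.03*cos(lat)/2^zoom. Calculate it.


res = 156543.03 * cos(22) / 2^11 = 156543.03 * 0.92718385 / 2048 = 70.87 m/pixel

70.87 m/pixel


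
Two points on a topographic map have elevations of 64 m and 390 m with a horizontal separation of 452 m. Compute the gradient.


gradient = (390 - 64) / 452 = 326 / 452 = 0.7212

0.7212


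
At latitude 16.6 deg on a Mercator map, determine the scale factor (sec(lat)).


SF = 1 / cos(16.6) = 1 / 0.958323 = 1.043

1.043


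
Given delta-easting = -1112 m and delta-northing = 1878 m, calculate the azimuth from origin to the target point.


az = atan2(-1112, 1878) = -30.6 deg
adjusted to 0-360: 329.4 degrees

329.4 degrees


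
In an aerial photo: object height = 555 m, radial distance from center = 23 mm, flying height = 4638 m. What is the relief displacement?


d = h * r / H = 555 * 23 / 4638 = 2.75 mm

2.75 mm


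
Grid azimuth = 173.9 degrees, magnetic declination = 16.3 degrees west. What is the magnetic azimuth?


magnetic azimuth = grid azimuth - declination (east +ve)
mag_az = 173.9 - -16.3 = 190.2 degrees

190.2 degrees


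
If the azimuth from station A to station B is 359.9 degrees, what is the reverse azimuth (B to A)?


back azimuth = (359.9 + 180) mod 360 = 179.9 degrees

179.9 degrees


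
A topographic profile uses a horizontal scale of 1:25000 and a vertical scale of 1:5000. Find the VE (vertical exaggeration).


VE = horizontal_scale / vertical_scale = 25000 / 5000 = 5.0

5.0x


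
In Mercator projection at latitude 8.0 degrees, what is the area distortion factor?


area_distortion = 1/cos^2(8.0) = 1.02

1.02


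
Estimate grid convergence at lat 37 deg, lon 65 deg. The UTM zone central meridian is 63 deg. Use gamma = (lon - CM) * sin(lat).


gamma = (65 - 63) * sin(37) = 2 * 0.601815 = 1.204 degrees

1.204 degrees


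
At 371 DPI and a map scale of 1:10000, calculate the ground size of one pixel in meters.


pixel_cm = 2.54 / 371 ≈ 0.006846 cm
ground = pixel_cm * 10000 / 100 = 2.54 * 10000 / (371 * 100) = 25400 / 37100 ≈ 0.68 m

0.68 m


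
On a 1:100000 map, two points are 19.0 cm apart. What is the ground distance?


ground = 19.0 cm * 100000 / 100 = 19000.0 m = 19.0 km

19.0 km


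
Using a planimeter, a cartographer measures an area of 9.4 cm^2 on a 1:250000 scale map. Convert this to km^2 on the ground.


ground_area = 9.4 * (250000/100)^2 = 58750000.0 m^2 = 58.75 km^2

58.75 km^2


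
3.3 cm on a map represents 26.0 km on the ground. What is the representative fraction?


ground = 26.0 km = 2600000 cm; RF denominator = ground / map = 2600000 / 3.3 ≈ 787879; RF = 1:787879

1:787879


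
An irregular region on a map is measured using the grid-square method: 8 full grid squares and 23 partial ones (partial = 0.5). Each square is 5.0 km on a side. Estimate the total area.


effective squares = 8 + 23 * 0.5 = 19.5
area = 19.5 * 25.0 = 487.5 km^2

487.5 km^2


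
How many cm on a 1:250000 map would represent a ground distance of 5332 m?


map_cm = 5332 * 100 / 250000 = 2.1328 cm ≈ 2.13 cm

2.13 cm


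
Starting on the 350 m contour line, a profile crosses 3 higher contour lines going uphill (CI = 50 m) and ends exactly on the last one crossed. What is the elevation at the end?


elevation = 350 + 3 * 50 = 500 m

500 m


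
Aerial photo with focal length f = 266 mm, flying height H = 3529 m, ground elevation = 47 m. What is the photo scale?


scale = f / (H - h) = 266 mm / 3482 m = 266 / 3482000 = 1:13090

1:13090


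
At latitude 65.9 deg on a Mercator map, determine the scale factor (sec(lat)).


SF = 1 / cos(65.9) = 1 / 0.40833 = 2.449

2.449


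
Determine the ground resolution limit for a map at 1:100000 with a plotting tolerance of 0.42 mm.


ground = 0.42 mm * 100000 / 1000 = 42.0 m

42.0 m


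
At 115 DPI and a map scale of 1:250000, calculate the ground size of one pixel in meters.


pixel_cm = 2.54 / 115 ≈ 0.022087 cm
ground = pixel_cm * 250000 / 100 = 2.54 * 250000 / (115 * 100) = 635000 / 11500 ≈ 55.22 m

55.22 m


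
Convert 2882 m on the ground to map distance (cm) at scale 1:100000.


map_cm = 2882 * 100 / 100000 = 2.882 cm ≈ 2.88 cm

2.88 cm


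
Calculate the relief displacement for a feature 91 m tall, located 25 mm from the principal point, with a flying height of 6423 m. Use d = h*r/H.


d = h * r / H = 91 * 25 / 6423 = 0.35 mm

0.35 mm


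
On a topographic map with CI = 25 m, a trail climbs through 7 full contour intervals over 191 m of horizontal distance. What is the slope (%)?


elevation change = 7 * 25 = 175 m
slope = 175 / 191 * 100 = 91.6%

91.6%


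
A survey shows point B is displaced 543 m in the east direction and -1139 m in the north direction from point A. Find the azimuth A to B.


az = atan2(543, -1139) = 154.5 deg
adjusted to 0-360: 154.5 degrees

154.5 degrees


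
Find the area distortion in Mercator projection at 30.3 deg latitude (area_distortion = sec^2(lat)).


area_distortion = 1/cos^2(30.3) = 1.341

1.341


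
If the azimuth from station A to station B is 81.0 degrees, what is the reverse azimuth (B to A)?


back azimuth = (81.0 + 180) mod 360 = 261.0 degrees

261.0 degrees


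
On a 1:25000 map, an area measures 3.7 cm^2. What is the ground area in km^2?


ground_area = 3.7 * (25000/100)^2 = 231250.0 m^2 = 0.23125 km^2 ≈ 0.231 km^2

0.231 km^2


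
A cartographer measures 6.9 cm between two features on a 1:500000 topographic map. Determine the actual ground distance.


ground = 6.9 cm * 500000 / 100 = 34500.0 m = 34.5 km

34.5 km


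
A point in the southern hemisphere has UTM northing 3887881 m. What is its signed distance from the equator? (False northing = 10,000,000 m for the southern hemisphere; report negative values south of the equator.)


For southern: actual = 3887881 - 10000000 = -6112119 m

-6112119 m


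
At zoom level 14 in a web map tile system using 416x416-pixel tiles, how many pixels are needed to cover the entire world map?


tiles per axis = 2^14 = 16384
total tiles = 16384^2 = 268435456
pixels per axis = 16384 * 416 = 6815744
total pixels = 6815744^2 = 46454366273536

46454366273536 pixels


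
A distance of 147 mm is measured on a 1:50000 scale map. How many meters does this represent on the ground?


ground = 147 mm * 50000 / 1000 = 7350.0 m

7350.0 m


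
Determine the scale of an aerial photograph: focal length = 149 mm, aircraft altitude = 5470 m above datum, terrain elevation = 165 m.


scale = f / (H - h) = 149 mm / 5305 m = 149 / 5305000 = 1:35604

1:35604


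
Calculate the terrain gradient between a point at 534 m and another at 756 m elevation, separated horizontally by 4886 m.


gradient = (756 - 534) / 4886 = 222 / 4886 = 0.0454

0.0454


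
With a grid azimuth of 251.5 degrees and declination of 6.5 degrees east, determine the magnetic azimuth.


magnetic azimuth = grid azimuth - declination (east +ve)
mag_az = 251.5 - 6.5 = 245.0 degrees

245.0 degrees


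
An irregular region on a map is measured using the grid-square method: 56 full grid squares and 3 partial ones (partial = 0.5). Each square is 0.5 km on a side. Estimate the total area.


effective squares = 56 + 3 * 0.5 = 57.5
area = 57.5 * 0.25 = 14.375 km^2

14.375 km^2


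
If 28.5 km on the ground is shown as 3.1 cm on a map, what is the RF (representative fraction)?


ground = 28.5 km = 2850000 cm; RF denominator = ground / map = 2850000 / 3.1 ≈ 919355; RF = 1:919355

1:919355


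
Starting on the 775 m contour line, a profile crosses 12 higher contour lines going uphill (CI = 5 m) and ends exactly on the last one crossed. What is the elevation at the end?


elevation = 775 + 12 * 5 = 835 m

835 m


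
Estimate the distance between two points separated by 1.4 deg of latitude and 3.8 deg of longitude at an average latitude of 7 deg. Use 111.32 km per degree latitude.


dlat_km = 1.4 * 111.32 = 155.848
dlon_km = 3.8 * 111.32 * cos(7) ≈ 419.863
dist = sqrt(155.848^2 + 419.863^2) ≈ 447.9 km

447.9 km


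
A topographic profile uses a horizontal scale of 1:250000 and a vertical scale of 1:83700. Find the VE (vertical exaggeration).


VE = horizontal_scale / vertical_scale = 250000 / 83700 ≈ 3.0

3.0x


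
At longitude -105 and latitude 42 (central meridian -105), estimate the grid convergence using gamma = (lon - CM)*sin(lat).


gamma = (-105 - -105) * sin(42) = 0 * 0.669131 = 0.0 degrees

0.0 degrees


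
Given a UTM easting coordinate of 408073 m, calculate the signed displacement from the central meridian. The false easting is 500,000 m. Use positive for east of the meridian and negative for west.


displacement = 408073 - 500000 = -91927 m

-91927 m


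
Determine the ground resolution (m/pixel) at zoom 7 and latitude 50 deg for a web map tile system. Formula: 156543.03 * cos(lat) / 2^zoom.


res = 156543.03 * cos(50) / 2^7 = 156543.03 * 0.64278761 / 128 = 786.12 m/pixel

786.12 m/pixel


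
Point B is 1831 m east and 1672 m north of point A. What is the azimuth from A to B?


az = atan2(1831, 1672) = 47.6 deg
adjusted to 0-360: 47.6 degrees

47.6 degrees


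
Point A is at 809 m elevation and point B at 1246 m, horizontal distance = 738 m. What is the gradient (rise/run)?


gradient = (1246 - 809) / 738 = 437 / 738 = 0.5921

0.5921


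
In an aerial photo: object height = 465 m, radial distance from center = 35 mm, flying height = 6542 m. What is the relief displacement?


d = h * r / H = 465 * 35 / 6542 = 2.49 mm

2.49 mm


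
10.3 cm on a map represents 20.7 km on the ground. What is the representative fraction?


ground = 20.7 km = 2070000 cm; RF denominator = ground / map = 2070000 / 10.3 ≈ 200971; RF = 1:200971

1:200971


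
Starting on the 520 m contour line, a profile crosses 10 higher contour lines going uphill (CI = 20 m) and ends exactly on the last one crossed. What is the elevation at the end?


elevation = 520 + 10 * 20 = 720 m

720 m


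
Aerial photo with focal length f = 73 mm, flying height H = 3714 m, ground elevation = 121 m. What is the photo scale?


scale = f / (H - h) = 73 mm / 3593 m = 73 / 3593000 = 1:49219

1:49219


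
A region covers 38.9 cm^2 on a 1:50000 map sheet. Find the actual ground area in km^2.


ground_area = 38.9 * (50000/100)^2 = 9725000.0 m^2 = 9.725 km^2

9.725 km^2


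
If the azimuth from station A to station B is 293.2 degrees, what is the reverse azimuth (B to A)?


back azimuth = (293.2 + 180) mod 360 = 113.2 degrees

113.2 degrees


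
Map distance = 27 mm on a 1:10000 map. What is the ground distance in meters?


ground = 27 mm * 10000 / 1000 = 270.0 m

270.0 m


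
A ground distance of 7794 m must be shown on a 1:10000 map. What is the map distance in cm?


map_cm = 7794 * 100 / 10000 = 77.94 cm

77.94 cm


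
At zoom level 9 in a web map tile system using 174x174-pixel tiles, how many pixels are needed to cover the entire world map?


tiles per axis = 2^9 = 512
total tiles = 512^2 = 262144
pixels per axis = 512 * 174 = 89088
total pixels = 89088^2 = 7936671744

7936671744 pixels


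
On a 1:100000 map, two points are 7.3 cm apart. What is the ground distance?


ground = 7.3 cm * 100000 / 100 = 7300.0 m = 7.3 km

7.3 km


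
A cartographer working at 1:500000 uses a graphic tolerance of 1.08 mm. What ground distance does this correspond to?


ground = 1.08 mm * 500000 / 1000 = 540.0 m

540.0 m


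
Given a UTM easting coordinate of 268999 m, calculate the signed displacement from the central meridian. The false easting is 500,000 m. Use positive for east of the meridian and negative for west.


displacement = 268999 - 500000 = -231001 m

-231001 m


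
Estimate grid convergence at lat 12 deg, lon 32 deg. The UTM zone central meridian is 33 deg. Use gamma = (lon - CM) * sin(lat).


gamma = (32 - 33) * sin(12) = -1 * 0.207912 = -0.208 degrees

-0.208 degrees


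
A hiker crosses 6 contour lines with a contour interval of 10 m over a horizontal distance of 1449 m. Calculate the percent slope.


elevation change = 6 * 10 = 60 m
slope = 60 / 1449 * 100 = 4.1%

4.1%


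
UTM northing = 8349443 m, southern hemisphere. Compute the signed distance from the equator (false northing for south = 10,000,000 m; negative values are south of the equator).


For southern: actual = 8349443 - 10000000 = -1650557 m

-1650557 m


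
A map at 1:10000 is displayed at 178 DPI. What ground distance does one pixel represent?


pixel_cm = 2.54 / 178 ≈ 0.01427 cm
ground = pixel_cm * 10000 / 100 = 2.54 * 10000 / (178 * 100) = 25400 / 17800 ≈ 1.43 m

1.43 m


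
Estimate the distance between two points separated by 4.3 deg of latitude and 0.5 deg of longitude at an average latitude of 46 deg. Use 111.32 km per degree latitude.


dlat_km = 4.3 * 111.32 = 478.676
dlon_km = 0.5 * 111.32 * cos(46) ≈ 38.665
dist = sqrt(478.676^2 + 38.665^2) ≈ 480.2 km

480.2 km


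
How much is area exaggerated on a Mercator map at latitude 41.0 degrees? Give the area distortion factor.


area_distortion = 1/cos^2(41.0) = 1.756

1.756


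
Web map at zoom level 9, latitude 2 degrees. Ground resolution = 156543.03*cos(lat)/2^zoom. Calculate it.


res = 156543.03 * cos(2) / 2^9 = 156543.03 * 0.99939083 / 512 = 305.56 m/pixel

305.56 m/pixel


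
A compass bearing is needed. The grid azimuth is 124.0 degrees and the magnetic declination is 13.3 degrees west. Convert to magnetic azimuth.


magnetic azimuth = grid azimuth - declination (east +ve)
mag_az = 124.0 - -13.3 = 137.3 degrees

137.3 degrees


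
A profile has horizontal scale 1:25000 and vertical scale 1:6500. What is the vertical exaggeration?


VE = horizontal_scale / vertical_scale = 25000 / 6500 ≈ 3.8

3.8x


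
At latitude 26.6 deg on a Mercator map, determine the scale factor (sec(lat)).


SF = 1 / cos(26.6) = 1 / 0.894154 = 1.118

1.118


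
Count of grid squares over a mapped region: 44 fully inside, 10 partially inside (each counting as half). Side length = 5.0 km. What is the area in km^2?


effective squares = 44 + 10 * 0.5 = 49.0
area = 49.0 * 25.0 = 1225.0 km^2

1225.0 km^2


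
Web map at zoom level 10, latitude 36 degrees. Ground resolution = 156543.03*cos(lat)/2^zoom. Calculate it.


res = 156543.03 * cos(36) / 2^10 = 156543.03 * 0.80901699 / 1024 = 123.68 m/pixel

123.68 m/pixel


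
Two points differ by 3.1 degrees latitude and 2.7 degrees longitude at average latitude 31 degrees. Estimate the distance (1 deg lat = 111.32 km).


dlat_km = 3.1 * 111.32 = 345.092
dlon_km = 2.7 * 111.32 * cos(31) ≈ 257.634
dist = sqrt(345.092^2 + 257.634^2) ≈ 430.7 km

430.7 km


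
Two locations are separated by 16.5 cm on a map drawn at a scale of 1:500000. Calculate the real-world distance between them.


ground = 16.5 cm * 500000 / 100 = 82500.0 m = 82.5 km

82.5 km


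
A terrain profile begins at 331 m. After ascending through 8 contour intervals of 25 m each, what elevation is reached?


elevation = 331 + 8 * 25 = 531 m

531 m


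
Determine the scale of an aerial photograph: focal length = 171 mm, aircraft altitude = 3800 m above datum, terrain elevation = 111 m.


scale = f / (H - h) = 171 mm / 3689 m = 171 / 3689000 = 1:21573

1:21573


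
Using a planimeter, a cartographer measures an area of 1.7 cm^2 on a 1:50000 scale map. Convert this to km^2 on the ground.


ground_area = 1.7 * (50000/100)^2 = 425000.0 m^2 = 0.425 km^2

0.425 km^2


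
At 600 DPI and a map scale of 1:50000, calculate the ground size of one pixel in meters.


pixel_cm = 2.54 / 600 ≈ 0.004233 cm
ground = pixel_cm * 50000 / 100 = 2.54 * 50000 / (600 * 100) = 127000 / 60000 ≈ 2.12 m

2.12 m


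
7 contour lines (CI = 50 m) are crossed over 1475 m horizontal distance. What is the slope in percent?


elevation change = 7 * 50 = 350 m
slope = 350 / 1475 * 100 = 23.7%

23.7%


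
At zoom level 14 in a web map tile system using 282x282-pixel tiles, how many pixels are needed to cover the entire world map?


tiles per axis = 2^14 = 16384
total tiles = 16384^2 = 268435456
pixels per axis = 16384 * 282 = 4620288
total pixels = 4620288^2 = 21347061202944

21347061202944 pixels


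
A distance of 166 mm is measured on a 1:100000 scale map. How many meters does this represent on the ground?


ground = 166 mm * 100000 / 1000 = 16600.0 m

16600.0 m


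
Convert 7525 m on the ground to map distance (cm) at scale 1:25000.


map_cm = 7525 * 100 / 25000 = 30.1 cm

30.1 cm


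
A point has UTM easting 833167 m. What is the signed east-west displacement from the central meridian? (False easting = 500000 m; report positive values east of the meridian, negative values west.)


displacement = 833167 - 500000 = 333167 m

333167 m


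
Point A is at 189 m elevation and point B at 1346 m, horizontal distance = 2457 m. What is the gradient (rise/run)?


gradient = (1346 - 189) / 2457 = 1157 / 2457 = 0.4709

0.4709


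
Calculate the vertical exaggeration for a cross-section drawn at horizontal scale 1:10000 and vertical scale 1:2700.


VE = horizontal_scale / vertical_scale = 10000 / 2700 ≈ 3.7

3.7x


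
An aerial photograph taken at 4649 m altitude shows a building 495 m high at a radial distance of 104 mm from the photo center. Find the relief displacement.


d = h * r / H = 495 * 104 / 4649 = 11.07 mm

11.07 mm


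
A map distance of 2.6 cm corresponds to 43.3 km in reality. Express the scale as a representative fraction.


ground = 43.3 km = 4330000 cm; RF denominator = ground / map = 4330000 / 2.6 ≈ 1665385; RF = 1:1665385

1:1665385


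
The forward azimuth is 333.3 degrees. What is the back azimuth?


back azimuth = (333.3 + 180) mod 360 = 153.3 degrees

153.3 degrees


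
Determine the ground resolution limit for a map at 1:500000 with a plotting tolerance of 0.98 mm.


ground = 0.98 mm * 500000 / 1000 = 490.0 m

490.0 m


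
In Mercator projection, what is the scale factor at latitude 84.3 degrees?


SF = 1 / cos(84.3) = 1 / 0.09932 = 10.068

10.068


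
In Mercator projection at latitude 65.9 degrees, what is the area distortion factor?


area_distortion = 1/cos^2(65.9) = 5.998

5.998


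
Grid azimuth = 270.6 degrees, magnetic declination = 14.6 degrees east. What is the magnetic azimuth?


magnetic azimuth = grid azimuth - declination (east +ve)
mag_az = 270.6 - 14.6 = 256.0 degrees

256.0 degrees


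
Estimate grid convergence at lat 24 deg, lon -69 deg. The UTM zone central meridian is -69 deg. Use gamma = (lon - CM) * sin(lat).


gamma = (-69 - -69) * sin(24) = 0 * 0.406737 = 0.0 degrees

0.0 degrees


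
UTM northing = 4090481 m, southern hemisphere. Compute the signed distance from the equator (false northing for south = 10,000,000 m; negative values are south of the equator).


For southern: actual = 4090481 - 10000000 = -5909519 m

-5909519 m


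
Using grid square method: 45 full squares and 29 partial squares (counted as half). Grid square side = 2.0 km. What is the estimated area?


effective squares = 45 + 29 * 0.5 = 59.5
area = 59.5 * 4.0 = 238.0 km^2

238.0 km^2


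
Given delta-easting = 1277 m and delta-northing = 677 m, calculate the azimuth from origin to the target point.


az = atan2(1277, 677) = 62.1 deg
adjusted to 0-360: 62.1 degrees

62.1 degrees


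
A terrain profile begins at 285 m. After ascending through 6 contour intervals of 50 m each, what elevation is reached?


elevation = 285 + 6 * 50 = 585 m

585 m


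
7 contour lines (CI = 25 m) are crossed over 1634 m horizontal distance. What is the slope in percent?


elevation change = 7 * 25 = 175 m
slope = 175 / 1634 * 100 = 10.7%

10.7%


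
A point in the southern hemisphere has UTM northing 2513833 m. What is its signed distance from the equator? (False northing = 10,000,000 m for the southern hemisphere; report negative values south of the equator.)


For southern: actual = 2513833 - 10000000 = -7486167 m

-7486167 m


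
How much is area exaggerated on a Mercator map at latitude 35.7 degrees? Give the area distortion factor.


area_distortion = 1/cos^2(35.7) = 1.516

1.516


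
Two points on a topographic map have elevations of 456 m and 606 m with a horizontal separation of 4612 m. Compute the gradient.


gradient = (606 - 456) / 4612 = 150 / 4612 = 0.0325

0.0325


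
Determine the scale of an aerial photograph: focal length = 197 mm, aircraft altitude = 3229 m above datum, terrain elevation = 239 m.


scale = f / (H - h) = 197 mm / 2990 m = 197 / 2990000 = 1:15178

1:15178
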